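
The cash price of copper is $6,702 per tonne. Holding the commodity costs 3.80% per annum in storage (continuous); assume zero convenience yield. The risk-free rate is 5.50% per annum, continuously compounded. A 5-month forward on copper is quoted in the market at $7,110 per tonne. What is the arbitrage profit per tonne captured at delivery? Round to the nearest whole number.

$143 per tonne

Fair forward: F* = S·e^(carry·T), with carry = (r + u) = 0.0550 + 0.0380 = 0.0930
F* = 6702 · e^(0.0930 × 5/12) = 6702 · e^0.038750 = 6702 × 1.039511 = $6966.8027
Market $7110 > fair $6966.8027: forward overpriced → cash-and-carry (buy spot, short the forward).
At maturity, profit = |F_mkt − F*| = |7110 − 6966.8027| = $143 per tonne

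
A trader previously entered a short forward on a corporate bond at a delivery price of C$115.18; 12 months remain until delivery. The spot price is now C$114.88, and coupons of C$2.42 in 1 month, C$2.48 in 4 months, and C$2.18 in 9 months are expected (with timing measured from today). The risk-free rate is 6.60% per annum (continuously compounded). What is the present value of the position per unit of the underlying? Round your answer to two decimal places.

PV(remaining coupons) I = 2.42·e^(−0.0660·1/12) + 2.48·e^(−0.0660·4/12) + 2.18·e^(−0.0660·9/12) = 6.9075
Current forward F = (S − I)·e^(rT) = (114.88 − 6.9075)·e^(0.0660·12/12) = 107.9725 × 1.068227 = 115.3391
Value (long) = (F − K)·e^(−rT) = (115.3391 − 115.18) × 0.936131 = 0.1489
Short position value = −(long value) = -C$0.15

-C$0.15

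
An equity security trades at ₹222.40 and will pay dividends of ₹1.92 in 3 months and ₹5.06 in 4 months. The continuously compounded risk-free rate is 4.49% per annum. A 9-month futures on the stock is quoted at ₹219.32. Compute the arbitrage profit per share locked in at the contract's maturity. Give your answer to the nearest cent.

PV(dividends) I = 1.92·e^(−0.0449·3/12) + 5.06·e^(−0.0449·4/12) = 6.8834
Fair futures F* = (S − I)·e^(rT) = (222.40 − 6.8834)·e^0.033675 = 215.5166 × 1.034248 = 222.8976
Market ₹219.32 < fair 222.8976: forward underpriced → reverse cash-and-carry (short the stock, invest proceeds at r, pay the dividends, go long the forward).
Profit at T = |F_mkt − F*| = |219.32 − 222.8976| = ₹3.58 per share

₹3.58 per share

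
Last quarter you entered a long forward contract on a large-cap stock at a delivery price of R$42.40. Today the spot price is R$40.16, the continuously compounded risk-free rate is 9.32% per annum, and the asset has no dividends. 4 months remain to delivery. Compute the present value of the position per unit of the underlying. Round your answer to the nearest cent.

-R$0.94

Current fair forward for the remaining 4 months: F = S·e^(r·T), r = 0.0932
F = 40.16 · e^(0.0932 × 4/12) = 40.16 × 1.031554 = 41.4272
Value of long forward = (F − K)·e^(−rT) = (41.4272 − 42.40) · e^(−0.0932·4/12)
= -0.9728 × 0.969411 = -0.94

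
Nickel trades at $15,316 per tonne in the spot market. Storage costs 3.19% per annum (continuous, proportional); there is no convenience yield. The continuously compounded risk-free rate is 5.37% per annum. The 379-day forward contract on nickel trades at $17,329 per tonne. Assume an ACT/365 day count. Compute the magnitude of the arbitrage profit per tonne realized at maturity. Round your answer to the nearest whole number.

$589 per tonne

Fair forward: F* = S·e^(carry·T), with carry = (r + u) = 0.0537 + 0.0319 = 0.0856
F* = 15316 · e^(0.0856 × 379/365) = 15316 · e^0.088883 = 15316 × 1.092953 = $16739.6681
Market $17329 > fair $16739.6681: forward overpriced → cash-and-carry (buy spot, short the forward).
At maturity, profit = |F_mkt − F*| = |17329 − 16739.6681| = $589 per tonne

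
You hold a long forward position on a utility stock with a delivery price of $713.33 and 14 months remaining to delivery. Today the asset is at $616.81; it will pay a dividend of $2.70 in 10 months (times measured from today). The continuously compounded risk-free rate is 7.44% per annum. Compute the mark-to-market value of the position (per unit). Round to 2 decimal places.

PV(remaining dividends) I = 2.70·e^(−0.0744·10/12) = 2.5377
Current forward F = (S − I)·e^(rT) = (616.81 − 2.5377)·e^(0.0744·14/12) = 614.2723 × 1.090679 = 669.9739
Value (long) = (F − K)·e^(−rT) = (669.9739 − 713.33) × 0.916860 = -39.7515
Value = -$39.75

-$39.75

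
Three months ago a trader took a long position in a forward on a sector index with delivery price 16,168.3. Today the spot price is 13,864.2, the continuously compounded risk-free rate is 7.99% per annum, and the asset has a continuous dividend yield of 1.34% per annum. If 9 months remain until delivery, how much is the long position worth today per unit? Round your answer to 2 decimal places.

Current fair forward for the remaining 9 months: F = S·e^((r − q)·T), (r − q) = 0.0799 − 0.0134 = 0.0665
F = 13864.2 · e^(0.0665 × 9/12) = 13864.2 × 1.05113970 = 14573.2110
Value of long forward = (F − K)·e^(−rT) = (14573.2110 − 16168.3) · e^(−0.0799·9/12)
= -1595.0890 × 0.94183517 = -1502.31

-1502.31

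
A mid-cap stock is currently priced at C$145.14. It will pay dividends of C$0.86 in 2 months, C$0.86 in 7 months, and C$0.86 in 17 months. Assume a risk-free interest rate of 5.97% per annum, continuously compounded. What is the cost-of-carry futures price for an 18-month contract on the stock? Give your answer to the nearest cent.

C$156.03

PV(dividends) I = 0.86·e^(−0.0597·2/12) + 0.86·e^(−0.0597·7/12) + 0.86·e^(−0.0597·17/12)
I = 0.8515 + 0.8306 + 0.7903 = 2.4724
F = (S − I)·e^(rT) = (145.14 − 2.4724) · e^(0.0597·18/12)
= 142.6676 · e^0.089550 = 142.6676 × 1.093682 = C$156.03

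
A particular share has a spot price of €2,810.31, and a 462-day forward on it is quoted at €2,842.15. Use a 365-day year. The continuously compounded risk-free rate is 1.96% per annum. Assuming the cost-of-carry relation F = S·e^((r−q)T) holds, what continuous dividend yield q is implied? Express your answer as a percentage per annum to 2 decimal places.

From F = S·e^((r−q)T): (r − q) = ln(F/S)/T
ln(2842.15/2810.31) = ln(1.011330) = 0.011266
(r − q) = 0.011266 / (462/365) = 0.008901
q = r − ln(F/S)/T = 0.0196 − 0.008901 = 0.010699
q = 1.07%

1.07%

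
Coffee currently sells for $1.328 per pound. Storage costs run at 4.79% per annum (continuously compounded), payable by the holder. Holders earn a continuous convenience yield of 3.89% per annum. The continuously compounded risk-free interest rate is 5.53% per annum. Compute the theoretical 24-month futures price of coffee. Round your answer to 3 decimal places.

Net carry = r + u − y = 0.0553 + 0.0479 − 0.0389 = 0.0643
F = S·e^((r+u−y)T) = 1.328 · e^(0.0643 × 24/12) = 1.328 · e^0.128600
= 1.328 × 1.137235 = $1.510 per pound

$1.510 per pound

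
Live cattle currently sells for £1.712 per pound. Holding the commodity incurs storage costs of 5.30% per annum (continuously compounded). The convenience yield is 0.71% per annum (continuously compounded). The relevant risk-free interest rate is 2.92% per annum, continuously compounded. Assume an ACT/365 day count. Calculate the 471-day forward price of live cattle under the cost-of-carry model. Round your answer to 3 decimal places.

Net carry = r + u − y = 0.0292 + 0.0530 − 0.0071 = 0.0751
F = S·e^((r+u−y)T) = 1.712 · e^(0.0751 × 471/365) = 1.712 · e^0.096910
= 1.712 × 1.101761 = £1.886 per pound

£1.886 per pound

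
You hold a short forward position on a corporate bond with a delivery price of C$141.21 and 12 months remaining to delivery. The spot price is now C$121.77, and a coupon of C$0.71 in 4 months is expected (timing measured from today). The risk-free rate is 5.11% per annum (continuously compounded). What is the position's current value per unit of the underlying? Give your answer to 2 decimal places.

C$13.10

PV(remaining coupons) I = 0.71·e^(−0.0511·4/12) = 0.6980
Current forward F = (S − I)·e^(rT) = (121.77 − 0.6980)·e^(0.0511·12/12) = 121.0720 × 1.052428 = 127.4196
Value (long) = (F − K)·e^(−rT) = (127.4196 − 141.21) × 0.950184 = -13.1034
Short position value = −(long value) = C$13.10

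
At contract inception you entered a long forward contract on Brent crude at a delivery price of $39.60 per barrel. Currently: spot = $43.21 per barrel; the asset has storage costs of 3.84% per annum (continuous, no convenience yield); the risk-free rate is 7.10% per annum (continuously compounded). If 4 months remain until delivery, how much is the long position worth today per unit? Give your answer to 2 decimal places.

$5.09 per barrel

Current fair forward for the remaining 4 months: F = S·e^((r + u)·T), (r + u) = 0.0710 + 0.0384 = 0.1094
F = 43.21 · e^(0.1094 × 4/12) = 43.21 × 1.037140 = 44.8148
Value of long forward = (F − K)·e^(−rT) = (44.8148 − 39.60) · e^(−0.0710·4/12)
= 5.2148 × 0.976611 = 5.09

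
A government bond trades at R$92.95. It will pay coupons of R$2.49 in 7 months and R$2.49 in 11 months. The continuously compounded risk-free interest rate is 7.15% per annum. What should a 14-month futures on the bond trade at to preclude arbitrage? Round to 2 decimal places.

PV(coupons) I = 2.49·e^(−0.0715·7/12) + 2.49·e^(−0.0715·11/12)
I = 2.3883 + 2.3320 = 4.7203
F = (S − I)·e^(rT) = (92.95 − 4.7203) · e^(0.0715·14/12)
= 88.2297 · e^0.083417 = 88.2297 × 1.086995 = R$95.91

R$95.91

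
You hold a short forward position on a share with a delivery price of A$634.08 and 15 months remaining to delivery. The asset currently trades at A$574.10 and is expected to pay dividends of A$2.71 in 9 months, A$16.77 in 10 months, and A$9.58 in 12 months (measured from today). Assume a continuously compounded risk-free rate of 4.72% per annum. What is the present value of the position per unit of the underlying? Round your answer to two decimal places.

A$51.53

PV(remaining dividends) I = 2.71·e^(−0.0472·9/12) + 16.77·e^(−0.0472·10/12) + 9.58·e^(−0.0472·12/12) = 27.8773
Current forward F = (S − I)·e^(rT) = (574.10 − 27.8773)·e^(0.0472·15/12) = 546.2227 × 1.060775 = 579.4194
Value (long) = (F − K)·e^(−rT) = (579.4194 − 634.08) × 0.942707 = -51.5289
Short position value = −(long value) = A$51.53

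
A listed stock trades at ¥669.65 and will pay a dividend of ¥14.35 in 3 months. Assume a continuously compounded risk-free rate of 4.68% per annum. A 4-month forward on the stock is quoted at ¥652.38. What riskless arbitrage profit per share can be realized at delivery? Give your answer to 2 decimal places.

PV(dividends) I = 14.35·e^(−0.0468·3/12) = 14.1831
Fair forward F* = (S − I)·e^(rT) = (669.65 − 14.1831)·e^0.015600 = 655.4669 × 1.015722 = 665.7722
Market ¥652.38 < fair 665.7722: forward underpriced → reverse cash-and-carry (short the stock, invest proceeds at r, pay the dividends, go long the forward).
Profit at T = |F_mkt − F*| = |652.38 − 665.7722| = ¥13.39 per share

¥13.39 per share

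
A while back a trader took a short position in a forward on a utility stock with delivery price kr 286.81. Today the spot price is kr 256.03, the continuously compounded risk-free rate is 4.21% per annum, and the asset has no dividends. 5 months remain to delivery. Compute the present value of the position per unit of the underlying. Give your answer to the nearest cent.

Current fair forward for the remaining 5 months: F = S·e^(r·T), r = 0.0421
F = 256.03 · e^(0.0421 × 5/12) = 256.03 × 1.017696 = 260.5607
Value of long forward = (F − K)·e^(−rT) = (260.5607 − 286.81) · e^(−0.0421·5/12)
= -26.2493 × 0.982611 = -25.79
Short position value = −(long value) = kr 25.79

kr 25.79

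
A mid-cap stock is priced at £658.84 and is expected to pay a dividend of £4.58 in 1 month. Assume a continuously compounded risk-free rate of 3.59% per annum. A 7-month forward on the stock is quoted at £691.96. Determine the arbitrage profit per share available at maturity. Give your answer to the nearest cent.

PV(dividends) I = 4.58·e^(−0.0359·1/12) = 4.5663
Fair forward F* = (S − I)·e^(rT) = (658.84 − 4.5663)·e^0.020942 = 654.2737 × 1.021163 = 668.1201
Market £691.96 > fair 668.1201: forward overpriced → cash-and-carry (borrow at r, buy the stock and collect the dividends, short the forward).
Profit at T = |F_mkt − F*| = |691.96 − 668.1201| = £23.84 per share

£23.84 per share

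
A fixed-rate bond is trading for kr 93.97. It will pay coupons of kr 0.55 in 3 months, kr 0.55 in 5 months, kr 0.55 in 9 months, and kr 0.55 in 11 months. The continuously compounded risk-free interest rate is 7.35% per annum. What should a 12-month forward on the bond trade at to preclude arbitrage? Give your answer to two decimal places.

PV(coupons) I = 0.55·e^(−0.0735·3/12) + 0.55·e^(−0.0735·5/12) + 0.55·e^(−0.0735·9/12) + 0.55·e^(−0.0735·11/12)
I = 0.5400 + 0.5334 + 0.5205 + 0.5142 = 2.1081
F = (S − I)·e^(rT) = (93.97 − 2.1081) · e^(0.0735·12/12)
= 91.8619 · e^0.073500 = 91.8619 × 1.076269 = kr 98.87

kr 98.87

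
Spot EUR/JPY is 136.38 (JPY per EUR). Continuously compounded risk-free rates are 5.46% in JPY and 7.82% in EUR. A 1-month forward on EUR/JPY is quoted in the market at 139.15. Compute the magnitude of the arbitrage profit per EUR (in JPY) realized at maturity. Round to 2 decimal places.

3.04 per EUR (in JPY)

Fair forward: F* = S·e^(carry·T), with carry = (r_JPY − r_EUR) = 0.0546 − 0.0782 = -0.0236
F* = 136.38 · e^(-0.0236 × 1/12) = 136.38 · e^-0.001967 = 136.38 × 0.998035 = 136.1120
Market 139.15 > fair 136.1120: forward overpriced → cash-and-carry (buy spot, short the forward).
At maturity, profit = |F_mkt − F*| = |139.15 − 136.1120| = 3.04 per EUR (in JPY)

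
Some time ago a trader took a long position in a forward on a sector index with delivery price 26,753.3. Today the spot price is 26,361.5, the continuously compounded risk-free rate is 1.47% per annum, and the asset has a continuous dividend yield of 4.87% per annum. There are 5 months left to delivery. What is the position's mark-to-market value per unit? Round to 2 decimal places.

-757.96

Current fair forward for the remaining 5 months: F = S·e^((r − q)·T), (r − q) = 0.0147 − 0.0487 = -0.0340
F = 26361.5 · e^(-0.0340 × 5/12) = 26361.5 × 0.98593321 = 25990.6783
Value of long forward = (F − K)·e^(−rT) = (25990.6783 − 26753.3) · e^(−0.0147·5/12)
= -762.6217 × 0.99389372 = -757.96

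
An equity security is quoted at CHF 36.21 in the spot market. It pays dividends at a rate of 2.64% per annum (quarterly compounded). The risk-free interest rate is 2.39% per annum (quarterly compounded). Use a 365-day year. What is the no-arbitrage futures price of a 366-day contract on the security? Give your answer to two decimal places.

F = S · (1+r/4)^(4T) / (1+q/4)^(4T)
= 36.21 × 1.024182 / 1.026737 = 36.21 × 0.997512
F = CHF 36.12

CHF 36.12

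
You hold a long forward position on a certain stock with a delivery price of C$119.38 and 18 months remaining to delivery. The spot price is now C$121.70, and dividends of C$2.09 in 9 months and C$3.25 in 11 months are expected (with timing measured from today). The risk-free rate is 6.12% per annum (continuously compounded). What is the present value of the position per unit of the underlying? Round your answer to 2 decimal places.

C$7.72

PV(remaining dividends) I = 2.09·e^(−0.0612·9/12) + 3.25·e^(−0.0612·11/12) = 5.0689
Current forward F = (S − I)·e^(rT) = (121.70 − 5.0689)·e^(0.0612·18/12) = 116.6311 × 1.096146 = 127.8447
Value (long) = (F − K)·e^(−rT) = (127.8447 − 119.38) × 0.912288 = 7.7222
Value = C$7.72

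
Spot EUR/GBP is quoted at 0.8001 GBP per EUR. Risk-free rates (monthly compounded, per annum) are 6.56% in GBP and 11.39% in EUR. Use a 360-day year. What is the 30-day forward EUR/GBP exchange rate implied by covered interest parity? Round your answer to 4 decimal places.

0.7969

By covered interest parity, F = S · (1+r_GBP/12)^(12T) / (1+r_EUR/12)^(12T)
= 0.8001 × 1.005467 / 1.009492 = 0.8001 × 0.996013
F = 0.7969 GBP per EUR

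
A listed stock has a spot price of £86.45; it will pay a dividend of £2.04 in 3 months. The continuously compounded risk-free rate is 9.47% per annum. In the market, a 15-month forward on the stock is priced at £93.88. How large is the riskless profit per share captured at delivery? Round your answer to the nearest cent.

PV(dividends) I = 2.04·e^(−0.0947·3/12) = 1.9923
Fair forward F* = (S − I)·e^(rT) = (86.45 − 1.9923)·e^0.118375 = 84.4577 × 1.125666 = 95.0712
Market £93.88 < fair 95.0712: forward underpriced → reverse cash-and-carry (short the stock, invest proceeds at r, pay the dividends, go long the forward).
Profit at T = |F_mkt − F*| = |93.88 − 95.0712| = £1.19 per share

£1.19 per share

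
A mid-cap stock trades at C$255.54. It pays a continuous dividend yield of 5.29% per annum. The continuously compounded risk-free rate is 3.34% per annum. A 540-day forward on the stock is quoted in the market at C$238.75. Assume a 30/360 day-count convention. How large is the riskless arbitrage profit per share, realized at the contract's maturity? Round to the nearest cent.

C$9.42 per share

Fair forward: F* = S·e^(carry·T), with carry = (r − q) = 0.0334 − 0.0529 = -0.0195
F* = 255.54 · e^(-0.0195 × 540/360) = 255.54 · e^-0.029250 = 255.54 × 0.971174 = C$248.1738
Market C$238.75 < fair C$248.1738: forward underpriced → reverse cash-and-carry (short spot, go long the forward).
At maturity, profit = |F_mkt − F*| = |238.75 − 248.1738| = C$9.42 per share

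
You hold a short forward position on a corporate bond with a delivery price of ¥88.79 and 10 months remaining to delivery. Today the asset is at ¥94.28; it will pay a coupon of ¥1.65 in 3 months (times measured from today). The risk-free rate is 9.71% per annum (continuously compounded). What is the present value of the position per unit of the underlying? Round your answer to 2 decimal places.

-¥10.78

PV(remaining coupons) I = 1.65·e^(−0.0971·3/12) = 1.6104
Current forward F = (S − I)·e^(rT) = (94.28 − 1.6104)·e^(0.0971·10/12) = 92.6696 × 1.084281 = 100.4799
Value (long) = (F − K)·e^(−rT) = (100.4799 − 88.79) × 0.922271 = 10.7813
Short position value = −(long value) = -¥10.78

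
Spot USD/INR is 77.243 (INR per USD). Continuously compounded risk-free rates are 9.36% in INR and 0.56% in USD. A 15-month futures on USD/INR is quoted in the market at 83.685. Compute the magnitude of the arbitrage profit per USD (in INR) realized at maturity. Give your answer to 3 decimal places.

Fair futures: F* = S·e^(carry·T), with carry = (r_INR − r_USD) = 0.0936 − 0.0056 = 0.0880
F* = 77.243 · e^(0.0880 × 15/12) = 77.243 · e^0.110000 = 77.243 × 1.116278 = 86.2247
Market 83.685 < fair 86.2247: forward underpriced → reverse cash-and-carry (short spot, go long the forward).
At maturity, profit = |F_mkt − F*| = |83.685 − 86.2247| = 2.540 per USD (in INR)

2.540 per USD (in INR)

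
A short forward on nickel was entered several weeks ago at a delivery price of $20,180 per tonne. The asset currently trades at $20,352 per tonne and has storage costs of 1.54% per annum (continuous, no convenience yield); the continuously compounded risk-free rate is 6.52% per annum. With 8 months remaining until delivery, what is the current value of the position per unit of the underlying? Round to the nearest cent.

-$1240.39 per tonne

Current fair forward for the remaining 8 months: F = S·e^((r + u)·T), (r + u) = 0.0652 + 0.0154 = 0.0806
F = 20352 · e^(0.0806 × 8/12) = 20352 × 1.05520318 = 21475.4951
Value of long forward = (F − K)·e^(−rT) = (21475.4951 − 20180) · e^(−0.0652·8/12)
= 1295.4951 × 0.95746447 = 1240.39
Short position value = −(long value) = -$1240.39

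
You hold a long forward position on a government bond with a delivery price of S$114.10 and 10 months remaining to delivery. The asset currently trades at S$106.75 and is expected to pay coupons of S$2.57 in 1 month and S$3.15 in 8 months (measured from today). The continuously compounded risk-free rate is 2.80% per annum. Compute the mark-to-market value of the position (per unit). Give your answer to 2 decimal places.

-S$10.37

PV(remaining coupons) I = 2.57·e^(−0.0280·1/12) + 3.15·e^(−0.0280·8/12) = 5.6558
Current forward F = (S − I)·e^(rT) = (106.75 − 5.6558)·e^(0.0280·10/12) = 101.0942 × 1.023608 = 103.4808
Value (long) = (F − K)·e^(−rT) = (103.4808 − 114.10) × 0.976937 = -10.3743
Value = -S$10.37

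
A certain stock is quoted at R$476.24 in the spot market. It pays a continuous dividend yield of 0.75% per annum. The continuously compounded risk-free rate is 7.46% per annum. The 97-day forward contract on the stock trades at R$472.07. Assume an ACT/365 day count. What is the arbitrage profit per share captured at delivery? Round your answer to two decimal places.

Fair forward: F* = S·e^(carry·T), with carry = (r − q) = 0.0746 − 0.0075 = 0.0671
F* = 476.24 · e^(0.0671 × 97/365) = 476.24 · e^0.017832 = 476.24 × 1.017992 = R$484.8085
Market R$472.07 < fair R$484.8085: forward underpriced → reverse cash-and-carry (short spot, go long the forward).
At maturity, profit = |F_mkt − F*| = |472.07 − 484.8085| = R$12.74 per share

R$12.74 per share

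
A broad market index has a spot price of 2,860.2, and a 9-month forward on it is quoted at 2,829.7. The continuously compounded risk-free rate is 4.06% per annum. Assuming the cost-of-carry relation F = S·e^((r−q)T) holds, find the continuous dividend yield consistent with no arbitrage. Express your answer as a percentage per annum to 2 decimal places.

5.49%

From F = S·e^((r−q)T): (r − q) = ln(F/S)/T
ln(2829.7/2860.2) = ln(0.989336) = -0.010721
(r − q) = -0.010721 / (9/12) = -0.014295
q = r − ln(F/S)/T = 0.0406 + 0.014295 = 0.054895
q = 5.49%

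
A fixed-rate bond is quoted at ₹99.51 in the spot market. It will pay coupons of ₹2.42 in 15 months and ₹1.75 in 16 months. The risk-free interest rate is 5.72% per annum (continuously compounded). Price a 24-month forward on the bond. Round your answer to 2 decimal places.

PV(coupons) I = 2.42·e^(−0.0572·15/12) + 1.75·e^(−0.0572·16/12)
I = 2.2530 + 1.6215 = 3.8745
F = (S − I)·e^(rT) = (99.51 − 3.8745) · e^(0.0572·24/12)
= 95.6355 · e^0.114400 = 95.6355 × 1.121201 = ₹107.23

₹107.23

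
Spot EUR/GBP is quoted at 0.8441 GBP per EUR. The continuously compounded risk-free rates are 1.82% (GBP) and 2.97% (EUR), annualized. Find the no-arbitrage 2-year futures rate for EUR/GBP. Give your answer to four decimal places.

0.8249

F = S·e^((r_GBP − r_EUR)T) = 0.8441 · e^((0.0182 − 0.0297) × 2)
= 0.8441 · e^-0.023000 = 0.8441 × 0.977262
F = 0.8249 GBP per EUR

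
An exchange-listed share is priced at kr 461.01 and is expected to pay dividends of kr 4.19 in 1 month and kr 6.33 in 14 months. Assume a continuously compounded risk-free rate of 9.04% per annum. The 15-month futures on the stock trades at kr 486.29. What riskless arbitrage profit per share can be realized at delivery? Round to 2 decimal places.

kr 18.84 per share

PV(dividends) I = 4.19·e^(−0.0904·1/12) + 6.33·e^(−0.0904·14/12) = 9.8549
Fair futures F* = (S − I)·e^(rT) = (461.01 − 9.8549)·e^0.113000 = 451.1551 × 1.119632 = 505.1277
Market kr 486.29 < fair 505.1277: forward underpriced → reverse cash-and-carry (short the stock, invest proceeds at r, pay the dividends, go long the forward).
Profit at T = |F_mkt − F*| = |486.29 − 505.1277| = kr 18.84 per share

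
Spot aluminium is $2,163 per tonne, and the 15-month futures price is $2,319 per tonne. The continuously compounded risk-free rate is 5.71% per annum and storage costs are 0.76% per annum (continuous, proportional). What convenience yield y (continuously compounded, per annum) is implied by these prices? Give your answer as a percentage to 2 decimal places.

0.90%

F = S·e^((r+u−y)T) ⇒ (r+u−y) = ln(F/S)/T
ln(2319/2163) = 0.069640; /T ⇒ 0.055712
y = r + u − ln(F/S)/T = 0.0571 + 0.0076 − 0.055712 = 0.008988
y = 0.90%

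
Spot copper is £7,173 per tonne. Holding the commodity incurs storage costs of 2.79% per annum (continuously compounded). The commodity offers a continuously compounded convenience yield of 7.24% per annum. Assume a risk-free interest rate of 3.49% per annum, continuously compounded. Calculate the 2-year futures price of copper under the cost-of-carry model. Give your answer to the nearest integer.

£7,037 per tonne

Net carry = r + u − y = 0.0349 + 0.0279 − 0.0724 = -0.0096
F = S·e^((r+u−y)T) = 7173 · e^(-0.0096 × 2) = 7173 · e^-0.019200
= 7173 × 0.980983 = £7,037 per tonne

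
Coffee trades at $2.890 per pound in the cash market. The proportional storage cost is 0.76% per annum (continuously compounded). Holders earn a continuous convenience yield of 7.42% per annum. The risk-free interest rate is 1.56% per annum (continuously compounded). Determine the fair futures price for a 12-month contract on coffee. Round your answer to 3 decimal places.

Net carry = r + u − y = 0.0156 + 0.0076 − 0.0742 = -0.0510
F = S·e^((r+u−y)T) = 2.890 · e^(-0.0510 × 12/12) = 2.890 · e^-0.051000
= 2.890 × 0.950279 = $2.746 per pound

$2.746 per pound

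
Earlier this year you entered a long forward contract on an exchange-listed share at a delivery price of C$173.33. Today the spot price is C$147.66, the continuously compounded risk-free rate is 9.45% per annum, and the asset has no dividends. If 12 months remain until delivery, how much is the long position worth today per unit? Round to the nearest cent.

Current fair forward for the remaining 12 months: F = S·e^(r·T), r = 0.0945
F = 147.66 · e^(0.0945 × 12/12) = 147.66 × 1.099109 = 162.2944
Value of long forward = (F − K)·e^(−rT) = (162.2944 − 173.33) · e^(−0.0945·12/12)
= -11.0356 × 0.909828 = -10.04

-C$10.04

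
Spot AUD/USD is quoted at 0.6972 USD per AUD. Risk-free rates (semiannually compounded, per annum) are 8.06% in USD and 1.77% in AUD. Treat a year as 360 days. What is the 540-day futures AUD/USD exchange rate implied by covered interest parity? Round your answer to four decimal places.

By covered interest parity, F = S · (1+r_USD/2)^(2T) / (1+r_AUD/2)^(2T)
= 0.6972 × 1.125838 / 1.026786 = 0.6972 × 1.096468
F = 0.7645 USD per AUD

0.7645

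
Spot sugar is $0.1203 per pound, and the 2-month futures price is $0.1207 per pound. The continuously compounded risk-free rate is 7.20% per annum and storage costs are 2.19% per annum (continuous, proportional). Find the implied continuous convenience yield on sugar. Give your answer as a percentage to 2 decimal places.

F = S·e^((r+u−y)T) ⇒ (r+u−y) = ln(F/S)/T
ln(0.1207/0.1203) = 0.003320; /T ⇒ 0.019920
y = r + u − ln(F/S)/T = 0.0720 + 0.0219 − 0.019920 = 0.073980
y = 7.40%

7.40%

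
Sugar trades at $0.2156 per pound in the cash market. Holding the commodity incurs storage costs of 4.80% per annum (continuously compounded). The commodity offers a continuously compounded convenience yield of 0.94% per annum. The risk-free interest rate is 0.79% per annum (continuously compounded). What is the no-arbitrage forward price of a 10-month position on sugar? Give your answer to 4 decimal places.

Net carry = r + u − y = 0.0079 + 0.0480 − 0.0094 = 0.0465
F = S·e^((r+u−y)T) = 0.2156 · e^(0.0465 × 10/12) = 0.2156 · e^0.038750
= 0.2156 × 1.039511 = $0.2241 per pound

$0.2241 per pound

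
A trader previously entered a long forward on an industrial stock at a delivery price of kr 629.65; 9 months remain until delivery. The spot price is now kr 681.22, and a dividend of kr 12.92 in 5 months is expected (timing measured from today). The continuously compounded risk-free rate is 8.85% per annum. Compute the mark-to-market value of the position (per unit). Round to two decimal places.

PV(remaining dividends) I = 12.92·e^(−0.0885·5/12) = 12.4523
Current forward F = (S − I)·e^(rT) = (681.22 − 12.4523)·e^(0.0885·9/12) = 668.7677 × 1.068627 = 714.6632
Value (long) = (F − K)·e^(−rT) = (714.6632 − 629.65) × 0.935780 = 79.5537
Value = kr 79.55

kr 79.55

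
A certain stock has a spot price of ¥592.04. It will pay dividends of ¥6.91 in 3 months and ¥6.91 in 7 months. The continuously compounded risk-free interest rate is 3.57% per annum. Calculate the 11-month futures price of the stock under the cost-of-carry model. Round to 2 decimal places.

PV(dividends) I = 6.91·e^(−0.0357·3/12) + 6.91·e^(−0.0357·7/12)
I = 6.8486 + 6.7676 = 13.6162
F = (S − I)·e^(rT) = (592.04 − 13.6162) · e^(0.0357·11/12)
= 578.4238 · e^0.032725 = 578.4238 × 1.033266 = ¥597.67

¥597.67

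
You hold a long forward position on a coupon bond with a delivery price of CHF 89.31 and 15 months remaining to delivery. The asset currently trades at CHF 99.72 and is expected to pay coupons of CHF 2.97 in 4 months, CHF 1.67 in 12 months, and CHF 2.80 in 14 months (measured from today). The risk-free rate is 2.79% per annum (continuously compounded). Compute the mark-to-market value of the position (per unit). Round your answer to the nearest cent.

PV(remaining coupons) I = 2.97·e^(−0.0279·4/12) + 1.67·e^(−0.0279·12/12) + 2.80·e^(−0.0279·14/12) = 7.2769
Current forward F = (S − I)·e^(rT) = (99.72 − 7.2769)·e^(0.0279·15/12) = 92.4431 × 1.035490 = 95.7239
Value (long) = (F − K)·e^(−rT) = (95.7239 − 89.31) × 0.965726 = 6.1941
Value = CHF 6.19

CHF 6.19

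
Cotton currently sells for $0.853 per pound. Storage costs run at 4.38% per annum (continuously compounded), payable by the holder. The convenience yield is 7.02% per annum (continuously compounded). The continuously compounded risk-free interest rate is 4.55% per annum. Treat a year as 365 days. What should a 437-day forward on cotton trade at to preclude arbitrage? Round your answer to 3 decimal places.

$0.873 per pound

Net carry = r + u − y = 0.0455 + 0.0438 − 0.0702 = 0.0191
F = S·e^((r+u−y)T) = 0.853 · e^(0.0191 × 437/365) = 0.853 · e^0.022868
= 0.853 × 1.023131 = $0.873 per pound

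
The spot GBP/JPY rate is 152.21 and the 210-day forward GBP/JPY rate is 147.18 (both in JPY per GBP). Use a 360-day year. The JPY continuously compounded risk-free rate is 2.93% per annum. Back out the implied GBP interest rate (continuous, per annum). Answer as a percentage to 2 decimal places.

8.69%

F = S·e^((r_JPY − r_GBP)T) ⇒ r_GBP = r_JPY − ln(F/S)/T
ln(147.18/152.21) = -0.033605; /(210/360) = -0.057609
r_GBP = 0.0293 + 0.057609 = 0.086909
r_GBP = 8.69%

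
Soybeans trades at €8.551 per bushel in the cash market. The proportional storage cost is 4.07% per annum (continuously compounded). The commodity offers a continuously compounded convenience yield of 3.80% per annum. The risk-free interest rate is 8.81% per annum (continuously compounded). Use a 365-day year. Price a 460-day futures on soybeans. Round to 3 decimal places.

€9.588 per bushel

Net carry = r + u − y = 0.0881 + 0.0407 − 0.0380 = 0.0908
F = S·e^((r+u−y)T) = 8.551 · e^(0.0908 × 460/365) = 8.551 · e^0.114433
= 8.551 × 1.121238 = €9.588 per bushel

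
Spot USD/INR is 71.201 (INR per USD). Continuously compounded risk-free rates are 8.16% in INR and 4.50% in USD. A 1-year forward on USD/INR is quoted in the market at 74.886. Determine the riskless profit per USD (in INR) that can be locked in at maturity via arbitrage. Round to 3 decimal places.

1.031 per USD (in INR)

Fair forward: F* = S·e^(carry·T), with carry = (r_INR − r_USD) = 0.0816 − 0.0450 = 0.0366
F* = 71.201 · e^(0.0366 × 12/12) = 71.201 · e^0.036600 = 71.201 × 1.037278 = 73.8552
Market 74.886 > fair 73.8552: forward overpriced → cash-and-carry (buy spot, short the forward).
At maturity, profit = |F_mkt − F*| = |74.886 − 73.8552| = 1.031 per USD (in INR)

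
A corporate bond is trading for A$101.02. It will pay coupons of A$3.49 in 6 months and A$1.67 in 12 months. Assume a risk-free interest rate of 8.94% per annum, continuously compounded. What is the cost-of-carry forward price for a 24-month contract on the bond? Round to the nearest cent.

PV(coupons) I = 3.49·e^(−0.0894·6/12) + 1.67·e^(−0.0894·12/12)
I = 3.3374 + 1.5272 = 4.8646
F = (S − I)·e^(rT) = (101.02 − 4.8646) · e^(0.0894·24/12)
= 96.1554 · e^0.178800 = 96.1554 × 1.195782 = A$114.98

A$114.98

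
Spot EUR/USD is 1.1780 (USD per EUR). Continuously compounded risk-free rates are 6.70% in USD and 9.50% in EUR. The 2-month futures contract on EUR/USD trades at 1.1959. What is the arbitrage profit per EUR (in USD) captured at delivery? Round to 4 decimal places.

Fair futures: F* = S·e^(carry·T), with carry = (r_USD − r_EUR) = 0.0670 − 0.0950 = -0.0280
F* = 1.1780 · e^(-0.0280 × 2/12) = 1.1780 · e^-0.004667 = 1.1780 × 0.995344 = 1.1725
Market 1.1959 > fair 1.1725: forward overpriced → cash-and-carry (buy spot, short the forward).
At maturity, profit = |F_mkt − F*| = |1.1959 − 1.1725| = 0.0234 per EUR (in USD)

0.0234 per EUR (in USD)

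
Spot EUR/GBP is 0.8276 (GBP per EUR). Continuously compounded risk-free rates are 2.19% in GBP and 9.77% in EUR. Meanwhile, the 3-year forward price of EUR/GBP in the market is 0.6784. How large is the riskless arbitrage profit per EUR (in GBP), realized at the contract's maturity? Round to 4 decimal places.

0.0191 per EUR (in GBP)

Fair forward: F* = S·e^(carry·T), with carry = (r_GBP − r_EUR) = 0.0219 − 0.0977 = -0.0758
F* = 0.8276 · e^(-0.0758 × 3) = 0.8276 · e^-0.227400 = 0.8276 × 0.796602 = 0.6593
Market 0.6784 > fair 0.6593: forward overpriced → cash-and-carry (buy spot, short the forward).
At maturity, profit = |F_mkt − F*| = |0.6784 − 0.6593| = 0.0191 per EUR (in GBP)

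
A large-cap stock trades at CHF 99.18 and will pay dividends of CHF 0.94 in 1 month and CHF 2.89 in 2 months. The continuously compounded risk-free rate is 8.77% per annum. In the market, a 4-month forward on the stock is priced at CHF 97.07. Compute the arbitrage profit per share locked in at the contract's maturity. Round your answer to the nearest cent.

PV(dividends) I = 0.94·e^(−0.0877·1/12) + 2.89·e^(−0.0877·2/12) = 3.7812
Fair forward F* = (S − I)·e^(rT) = (99.18 − 3.7812)·e^0.029233 = 95.3988 × 1.029664 = 98.2287
Market CHF 97.07 < fair 98.2287: forward underpriced → reverse cash-and-carry (short the stock, invest proceeds at r, pay the dividends, go long the forward).
Profit at T = |F_mkt − F*| = |97.07 − 98.2287| = CHF 1.16 per share

CHF 1.16 per share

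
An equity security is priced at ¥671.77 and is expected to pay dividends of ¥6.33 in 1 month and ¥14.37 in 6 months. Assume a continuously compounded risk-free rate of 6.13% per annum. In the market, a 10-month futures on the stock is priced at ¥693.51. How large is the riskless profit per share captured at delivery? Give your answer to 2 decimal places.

¥7.83 per share

PV(dividends) I = 6.33·e^(−0.0613·1/12) + 14.37·e^(−0.0613·6/12) = 20.2340
Fair futures F* = (S − I)·e^(rT) = (671.77 − 20.2340)·e^0.051083 = 651.5360 × 1.052410 = 685.6830
Market ¥693.51 > fair 685.6830: forward overpriced → cash-and-carry (borrow at r, buy the stock and collect the dividends, short the forward).
Profit at T = |F_mkt − F*| = |693.51 − 685.6830| = ¥7.83 per share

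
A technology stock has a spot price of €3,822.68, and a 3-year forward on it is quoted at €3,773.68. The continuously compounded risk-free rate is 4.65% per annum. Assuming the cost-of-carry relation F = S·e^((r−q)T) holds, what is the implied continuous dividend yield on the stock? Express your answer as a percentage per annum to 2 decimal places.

From F = S·e^((r−q)T): (r − q) = ln(F/S)/T
ln(3773.68/3822.68) = ln(0.987182) = -0.012901
(r − q) = -0.012901 / (3) = -0.004300
q = r − ln(F/S)/T = 0.0465 + 0.004300 = 0.050800
q = 5.08%

5.08%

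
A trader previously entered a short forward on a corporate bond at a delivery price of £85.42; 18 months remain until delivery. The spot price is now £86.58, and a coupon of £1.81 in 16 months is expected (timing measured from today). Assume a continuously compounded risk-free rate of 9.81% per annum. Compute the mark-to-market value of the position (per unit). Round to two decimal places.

-£11.26

PV(remaining coupons) I = 1.81·e^(−0.0981·16/12) = 1.5881
Current forward F = (S − I)·e^(rT) = (86.58 − 1.5881)·e^(0.0981·18/12) = 84.9919 × 1.158528 = 98.4655
Value (long) = (F − K)·e^(−rT) = (98.4655 − 85.42) × 0.863164 = 11.2604
Short position value = −(long value) = -£11.26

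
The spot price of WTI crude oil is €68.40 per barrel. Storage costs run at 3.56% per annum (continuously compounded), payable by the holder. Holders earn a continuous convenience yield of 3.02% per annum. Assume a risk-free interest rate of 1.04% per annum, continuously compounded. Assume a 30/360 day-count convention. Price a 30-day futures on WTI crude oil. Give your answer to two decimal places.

Net carry = r + u − y = 0.0104 + 0.0356 − 0.0302 = 0.0158
F = S·e^((r+u−y)T) = 68.40 · e^(0.0158 × 30/360) = 68.40 · e^0.001317
= 68.40 × 1.001318 = €68.49 per barrel

€68.49 per barrel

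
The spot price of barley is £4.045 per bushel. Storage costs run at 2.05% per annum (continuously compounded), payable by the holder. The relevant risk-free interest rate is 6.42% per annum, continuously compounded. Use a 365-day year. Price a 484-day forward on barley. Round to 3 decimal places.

£4.526 per bushel

Net carry = r + u − y = 0.0642 + 0.0205 − 0.0000 = 0.0847
F = S·e^((r+u−y)T) = 4.045 · e^(0.0847 × 484/365) = 4.045 · e^0.112315
= 4.045 × 1.118865 = £4.526 per bushel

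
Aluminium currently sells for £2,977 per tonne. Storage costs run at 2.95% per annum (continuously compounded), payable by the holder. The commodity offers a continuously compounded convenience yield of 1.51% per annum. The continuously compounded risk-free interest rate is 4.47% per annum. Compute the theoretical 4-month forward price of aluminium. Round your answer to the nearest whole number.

£3,036 per tonne

Net carry = r + u − y = 0.0447 + 0.0295 − 0.0151 = 0.0591
F = S·e^((r+u−y)T) = 2977 · e^(0.0591 × 4/12) = 2977 · e^0.019700
= 2977 × 1.019895 = £3,036 per tonne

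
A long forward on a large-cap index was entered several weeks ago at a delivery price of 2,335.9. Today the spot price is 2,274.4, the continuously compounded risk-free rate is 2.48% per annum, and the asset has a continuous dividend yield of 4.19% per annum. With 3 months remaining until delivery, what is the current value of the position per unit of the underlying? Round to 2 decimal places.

Current fair forward for the remaining 3 months: F = S·e^((r − q)·T), (r − q) = 0.0248 − 0.0419 = -0.0171
F = 2274.4 · e^(-0.0171 × 3/12) = 2274.4 × 0.99573412 = 2264.6977
Value of long forward = (F − K)·e^(−rT) = (2264.6977 − 2335.9) · e^(−0.0248·3/12)
= -71.2023 × 0.99381918 = -70.76

-70.76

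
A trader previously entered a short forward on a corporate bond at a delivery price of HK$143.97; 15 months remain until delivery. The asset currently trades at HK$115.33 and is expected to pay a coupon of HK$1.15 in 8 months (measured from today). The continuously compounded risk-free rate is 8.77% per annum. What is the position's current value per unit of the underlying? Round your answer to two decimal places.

HK$14.78

PV(remaining coupons) I = 1.15·e^(−0.0877·8/12) = 1.0847
Current forward F = (S − I)·e^(rT) = (115.33 − 1.0847)·e^(0.0877·15/12) = 114.2453 × 1.115860 = 127.4818
Value (long) = (F − K)·e^(−rT) = (127.4818 − 143.97) × 0.896170 = -14.7762
Short position value = −(long value) = HK$14.78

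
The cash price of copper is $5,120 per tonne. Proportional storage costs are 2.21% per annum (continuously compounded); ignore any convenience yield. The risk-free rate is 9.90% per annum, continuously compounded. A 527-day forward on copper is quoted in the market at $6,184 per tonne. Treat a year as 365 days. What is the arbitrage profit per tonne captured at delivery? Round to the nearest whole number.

$86 per tonne

Fair forward: F* = S·e^(carry·T), with carry = (r + u) = 0.0990 + 0.0221 = 0.1211
F* = 5120 · e^(0.1211 × 527/365) = 5120 · e^0.174848 = 5120 × 1.191065 = $6098.2528
Market $6184 > fair $6098.2528: forward overpriced → cash-and-carry (buy spot, short the forward).
At maturity, profit = |F_mkt − F*| = |6184 − 6098.2528| = $86 per tonne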